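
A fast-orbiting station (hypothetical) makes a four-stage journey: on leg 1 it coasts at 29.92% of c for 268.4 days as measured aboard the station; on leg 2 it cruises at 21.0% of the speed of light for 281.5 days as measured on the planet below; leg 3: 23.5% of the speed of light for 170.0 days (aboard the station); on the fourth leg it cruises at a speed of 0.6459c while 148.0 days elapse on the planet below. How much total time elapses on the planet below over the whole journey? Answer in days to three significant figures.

Leg 1: β = 0.2992; γ = 1/√(1 − 0.2992²) = 1/√0.9105 = 1.048; Δt_1 = 1.048 × 268.4 = 281.3 days.
Leg 2: 281.5 days is already measured on the planet below.
Leg 3: β = 0.235; γ = 1/√(1 − 0.235²) = 1/√0.9448 = 1.029; Δt_3 = 1.029 × 170.0 = 174.9 days.
Leg 4: 148.0 days is already measured on the planet below.
Total: 281.3 + 281.5 + 174.9 + 148.0 days.

Δt = 886 days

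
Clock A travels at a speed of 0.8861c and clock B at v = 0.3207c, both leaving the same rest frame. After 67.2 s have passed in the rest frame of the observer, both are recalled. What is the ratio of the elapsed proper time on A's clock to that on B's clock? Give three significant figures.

τ_A/τ_B = 0.489

A: γ = 1/√(1 − 0.8861²) = 1/√0.2148 = 2.158. B: γ = 1/√(1 − 0.3207²) = 1/√0.8972 = 1.056.
τ_A/τ_B = γ_B/γ_A = 1.056/2.158 = 0.4893, so τ_A/τ_B = 0.4893.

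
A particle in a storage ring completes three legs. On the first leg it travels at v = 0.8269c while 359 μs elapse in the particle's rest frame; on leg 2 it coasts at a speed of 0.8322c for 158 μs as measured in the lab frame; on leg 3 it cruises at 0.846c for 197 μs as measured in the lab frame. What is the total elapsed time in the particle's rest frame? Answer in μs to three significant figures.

τ = 552 μs

Leg 1: 359 μs is already measured in the particle's rest frame.
Leg 2: γ = 1/√(1 − 0.8322²) = 1/√0.3074 = 1.804; τ_2 = 158/1.804 = 87.61 μs.
Leg 3: γ = 1/√(1 − 0.846²) = 1/√0.2843 = 1.876; τ_3 = 197/1.876 = 105.0 μs.
Total: 359.0 + 87.61 + 105.0 μs.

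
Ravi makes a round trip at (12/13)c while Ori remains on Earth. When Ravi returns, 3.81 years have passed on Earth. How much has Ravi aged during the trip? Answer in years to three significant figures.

γ = 1/√(1 − (12/13)²) = 13/5 = 2.600
Ravi's clock measures proper time along the trip: τ = Δt/γ = 3.81/2.600 years.

τ = 1.47 years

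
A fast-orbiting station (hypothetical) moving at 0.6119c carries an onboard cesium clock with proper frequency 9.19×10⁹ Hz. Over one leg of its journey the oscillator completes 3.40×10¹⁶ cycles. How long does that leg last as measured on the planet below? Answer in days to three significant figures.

Δt = 54.1 days

γ = 1/√(1 − 0.6119²) = 1/√0.6256 = 1.264
Proper time for N cycles: τ = N/f = 3.40×10¹⁶/(9.19×10⁹) = 3.700×10⁶ s = 42.82 days.
Lab-frame duration Δt = γτ = 1.264 × 42.82 = 54.14 days.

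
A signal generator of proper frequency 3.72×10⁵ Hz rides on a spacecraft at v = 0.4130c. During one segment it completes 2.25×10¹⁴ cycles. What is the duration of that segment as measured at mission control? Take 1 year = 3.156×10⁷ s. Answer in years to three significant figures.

γ = 1/√(1 − 0.4130²) = 1/√0.8294 = 1.098
Proper time for N cycles: τ = N/f = 2.25×10¹⁴/(3.72×10⁵) = 6.048×10⁸ s = 19.16 years.
Lab-frame duration Δt = γτ = 1.098 × 19.16 = 21.04 years.

Δt = 21.0 years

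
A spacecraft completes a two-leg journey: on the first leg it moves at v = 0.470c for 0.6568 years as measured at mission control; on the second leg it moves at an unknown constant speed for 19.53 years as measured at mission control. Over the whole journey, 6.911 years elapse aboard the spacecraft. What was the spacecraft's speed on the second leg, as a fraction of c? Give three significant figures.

β = 0.946

Leg 1: γ = 1/√(1 − 0.470²) = 1/√0.7791 = 1.133; τ_1 = 0.6568/1.133 = 0.5797 years.
Leg 2: speed unknown; τ_2 = 19.53/γ_2.
Total proper time: 0.5797 + τ_2 = 6.911, so τ_2 = 6.911 − 0.5797 = 6.331 years.
γ_2 = 19.53/6.331 = 3.085; β = √(1 − 1/γ²) = √0.8949.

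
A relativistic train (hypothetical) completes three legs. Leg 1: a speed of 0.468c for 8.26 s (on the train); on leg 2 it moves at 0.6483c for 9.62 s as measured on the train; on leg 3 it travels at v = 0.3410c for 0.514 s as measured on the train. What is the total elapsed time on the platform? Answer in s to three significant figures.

Δt = 22.5 s

Leg 1: γ = 1/√(1 − 0.468²) = 1/√0.7810 = 1.132; Δt_1 = 1.132 × 8.26 = 9.347 s.
Leg 2: γ = 1/√(1 − 0.6483²) = 1/√0.5797 = 1.313; Δt_2 = 1.313 × 9.62 = 12.63 s.
Leg 3: γ = 1/√(1 − 0.3410²) = 1/√0.8837 = 1.064; Δt_3 = 1.064 × 0.514 = 0.5468 s.
Total: 9.347 + 12.63 + 0.5468 s.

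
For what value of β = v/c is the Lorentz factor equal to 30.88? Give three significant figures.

β = √(1 − 1/γ²) = √(1 − 1/30.88²) = √(1 − 0.001049) = √0.9990

β = 0.999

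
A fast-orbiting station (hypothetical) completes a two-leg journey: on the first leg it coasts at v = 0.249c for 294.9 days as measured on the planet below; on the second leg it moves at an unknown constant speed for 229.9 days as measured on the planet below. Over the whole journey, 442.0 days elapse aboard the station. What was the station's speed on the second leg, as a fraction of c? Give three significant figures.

Leg 1: γ = 1/√(1 − 0.249²) = 1/√0.9380 = 1.033; τ_1 = 294.9/1.033 = 285.6 days.
Leg 2: speed unknown; τ_2 = 229.9/γ_2.
Total proper time: 285.6 + τ_2 = 442.0, so τ_2 = 442.0 − 285.6 = 156.4 days.
γ_2 = 229.9/156.4 = 1.470; β = √(1 − 1/γ²) = √0.5373.

β = 0.733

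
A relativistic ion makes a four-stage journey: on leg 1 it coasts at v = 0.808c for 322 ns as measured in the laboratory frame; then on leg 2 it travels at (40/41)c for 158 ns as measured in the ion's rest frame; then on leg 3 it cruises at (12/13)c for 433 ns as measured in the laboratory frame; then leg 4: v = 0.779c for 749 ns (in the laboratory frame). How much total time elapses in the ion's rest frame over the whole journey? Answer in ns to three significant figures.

Leg 1: γ = 1/√(1 − 0.808²) = 1/√0.3471 = 1.697; τ_1 = 322/1.697 = 189.7 ns.
Leg 2: 158 ns is already measured in the ion's rest frame.
Leg 3: γ = 1/√(1 − (12/13)²) = 13/5 = 2.600; τ_3 = 433/2.600 = 166.5 ns.
Leg 4: γ = 1/√(1 − 0.779²) = 1/√0.3932 = 1.595; τ_4 = 749/1.595 = 469.6 ns.
Total: 189.7 + 158.0 + 166.5 + 469.6 ns.

τ = 984 ns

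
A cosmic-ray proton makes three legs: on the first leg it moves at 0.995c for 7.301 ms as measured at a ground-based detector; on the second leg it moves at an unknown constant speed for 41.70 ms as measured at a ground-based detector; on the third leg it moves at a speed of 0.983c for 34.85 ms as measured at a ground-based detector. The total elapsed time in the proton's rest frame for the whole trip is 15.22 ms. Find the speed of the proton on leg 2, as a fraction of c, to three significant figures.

Leg 1: γ = 1/√(1 − 0.995²) = 1/√0.009975 = 10.01; τ_1 = 7.301/10.01 = 0.7292 ms.
Leg 2: speed unknown; τ_2 = 41.70/γ_2.
Leg 3: γ = 1/√(1 − 0.983²) = 1/√0.03371 = 5.446; τ_3 = 34.85/5.446 = 6.399 ms.
Total proper time: 0.7292 + τ_2 + 6.399 = 15.22, so τ_2 = 15.22 − 7.128 = 8.092 ms.
γ_2 = 41.70/8.092 = 5.153; β = √(1 − 1/γ²) = √0.9623.

β = 0.981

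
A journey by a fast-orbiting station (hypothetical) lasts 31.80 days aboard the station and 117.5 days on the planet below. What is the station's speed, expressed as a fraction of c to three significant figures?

v = 0.963c

The proper time is measured aboard the station (both events occur at the station's location); Δt is measured on the planet below. γ = Δt/τ = 117.5/31.80 = 3.695.
β = √(1 − 1/γ²) = √(1 − 0.07325) = √0.9268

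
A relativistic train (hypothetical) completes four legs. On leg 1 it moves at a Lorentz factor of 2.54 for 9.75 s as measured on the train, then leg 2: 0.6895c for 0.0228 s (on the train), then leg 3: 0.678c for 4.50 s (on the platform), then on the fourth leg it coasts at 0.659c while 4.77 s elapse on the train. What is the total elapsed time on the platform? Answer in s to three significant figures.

Δt = 35.6 s

Leg 1: γ = 2.54; Δt_1 = 2.540 × 9.75 = 24.77 s.
Leg 2: γ = 1/√(1 − 0.6895²) = 1/√0.5246 = 1.381; Δt_2 = 1.381 × 0.0228 = 0.03148 s.
Leg 3: 4.50 s is already measured on the platform.
Leg 4: γ = 1/√(1 − 0.659²) = 1/√0.5657 = 1.330; Δt_4 = 1.330 × 4.77 = 6.342 s.
Total: 24.77 + 0.03148 + 4.500 + 6.342 s.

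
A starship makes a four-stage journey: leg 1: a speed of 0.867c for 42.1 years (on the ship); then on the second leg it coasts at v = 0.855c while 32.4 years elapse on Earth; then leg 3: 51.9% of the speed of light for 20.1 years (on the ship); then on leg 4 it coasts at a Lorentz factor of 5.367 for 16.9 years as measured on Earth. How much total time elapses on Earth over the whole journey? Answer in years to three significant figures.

Δt = 157 years

Leg 1: γ = 1/√(1 − 0.867²) = 1/√0.2483 = 2.007; Δt_1 = 2.007 × 42.1 = 84.49 years.
Leg 2: 32.4 years is already measured on Earth.
Leg 3: β = 0.519; γ = 1/√(1 − 0.519²) = 1/√0.7306 = 1.170; Δt_3 = 1.170 × 20.1 = 23.51 years.
Leg 4: 16.9 years is already measured on Earth.
Total: 84.49 + 32.40 + 23.51 + 16.90 years.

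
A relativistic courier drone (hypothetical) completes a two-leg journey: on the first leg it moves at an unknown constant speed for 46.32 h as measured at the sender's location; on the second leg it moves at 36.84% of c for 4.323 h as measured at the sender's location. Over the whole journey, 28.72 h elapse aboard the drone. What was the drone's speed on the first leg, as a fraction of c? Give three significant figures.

β = 0.846

Leg 1: speed unknown; τ_1 = 46.32/γ_1.
Leg 2: β = 0.3684; γ = 1/√(1 − 0.3684²) = 1/√0.8643 = 1.076; τ_2 = 4.323/1.076 = 4.019 h.
Total proper time: τ_1 + 4.019 = 28.72, so τ_1 = 28.72 − 4.019 = 24.70 h.
γ_1 = 46.32/24.70 = 1.875; β = √(1 − 1/γ²) = √0.7156.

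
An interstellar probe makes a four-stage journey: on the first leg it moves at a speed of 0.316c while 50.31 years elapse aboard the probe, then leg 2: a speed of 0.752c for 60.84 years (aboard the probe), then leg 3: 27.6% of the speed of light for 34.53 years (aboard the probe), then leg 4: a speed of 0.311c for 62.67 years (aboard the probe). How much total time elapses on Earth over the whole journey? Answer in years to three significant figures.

Δt = 247 years

Leg 1: γ = 1/√(1 − 0.316²) = 1/√0.9001 = 1.054; Δt_1 = 1.054 × 50.31 = 53.03 years.
Leg 2: γ = 1/√(1 − 0.752²) = 1/√0.4345 = 1.517; Δt_2 = 1.517 × 60.84 = 92.30 years.
Leg 3: β = 0.276; γ = 1/√(1 − 0.276²) = 1/√0.9238 = 1.040; Δt_3 = 1.040 × 34.53 = 35.93 years.
Leg 4: γ = 1/√(1 − 0.311²) = 1/√0.9033 = 1.052; Δt_4 = 1.052 × 62.67 = 65.94 years.
Total: 53.03 + 92.30 + 35.93 + 65.94 years.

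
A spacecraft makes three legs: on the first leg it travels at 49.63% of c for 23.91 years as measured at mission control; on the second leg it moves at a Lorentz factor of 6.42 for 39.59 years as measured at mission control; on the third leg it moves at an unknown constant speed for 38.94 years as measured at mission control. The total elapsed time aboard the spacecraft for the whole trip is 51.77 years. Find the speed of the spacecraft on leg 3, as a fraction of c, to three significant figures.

Leg 1: β = 0.4963; γ = 1/√(1 − 0.4963²) = 1/√0.7537 = 1.152; τ_1 = 23.91/1.152 = 20.76 years.
Leg 2: γ = 6.42; τ_2 = 39.59/6.420 = 6.167 years.
Leg 3: speed unknown; τ_3 = 38.94/γ_3.
Total proper time: 20.76 + 6.167 + τ_3 = 51.77, so τ_3 = 51.77 − 26.92 = 24.85 years.
γ_3 = 38.94/24.85 = 1.567; β = √(1 − 1/γ²) = √0.5929.

β = 0.770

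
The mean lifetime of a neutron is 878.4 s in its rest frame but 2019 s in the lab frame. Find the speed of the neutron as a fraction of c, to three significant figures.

γ = Δt/τ₀ = 2019/878.4 = 2.298
β = √(1 − 1/γ²) = √(1 − 0.1893) = √0.8107

v = 0.900c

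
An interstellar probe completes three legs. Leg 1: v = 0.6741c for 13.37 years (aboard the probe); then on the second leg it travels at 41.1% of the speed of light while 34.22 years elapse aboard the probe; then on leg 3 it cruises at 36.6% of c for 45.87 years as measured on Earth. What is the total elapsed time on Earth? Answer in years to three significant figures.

Δt = 102 years

Leg 1: γ = 1/√(1 − 0.6741²) = 1/√0.5456 = 1.354; Δt_1 = 1.354 × 13.37 = 18.10 years.
Leg 2: β = 0.411; γ = 1/√(1 − 0.411²) = 1/√0.8311 = 1.097; Δt_2 = 1.097 × 34.22 = 37.54 years.
Leg 3: 45.87 years is already measured on Earth.
Total: 18.10 + 37.54 + 45.87 years.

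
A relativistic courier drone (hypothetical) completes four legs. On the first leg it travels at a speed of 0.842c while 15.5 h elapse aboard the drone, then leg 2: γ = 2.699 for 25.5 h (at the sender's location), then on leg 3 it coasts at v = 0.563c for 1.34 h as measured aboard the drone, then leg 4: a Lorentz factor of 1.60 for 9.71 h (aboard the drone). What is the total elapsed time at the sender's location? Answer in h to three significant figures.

Δt = 71.4 h

Leg 1: γ = 1/√(1 − 0.842²) = 1/√0.2910 = 1.854; Δt_1 = 1.854 × 15.5 = 28.73 h.
Leg 2: 25.5 h is already measured at the sender's location.
Leg 3: γ = 1/√(1 − 0.563²) = 1/√0.6830 = 1.210; Δt_3 = 1.210 × 1.34 = 1.621 h.
Leg 4: γ = 1.60; Δt_4 = 1.600 × 9.71 = 15.54 h.
Total: 28.73 + 25.50 + 1.621 + 15.54 h.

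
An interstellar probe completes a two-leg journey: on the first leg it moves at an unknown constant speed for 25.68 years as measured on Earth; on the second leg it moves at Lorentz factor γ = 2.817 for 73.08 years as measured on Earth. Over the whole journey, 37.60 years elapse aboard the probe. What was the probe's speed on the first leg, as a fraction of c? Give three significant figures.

Leg 1: speed unknown; τ_1 = 25.68/γ_1.
Leg 2: γ = 2.817; τ_2 = 73.08/2.817 = 25.94 years.
Total proper time: τ_1 + 25.94 = 37.60, so τ_1 = 37.60 − 25.94 = 11.66 years.
γ_1 = 25.68/11.66 = 2.203; β = √(1 − 1/γ²) = √0.7939.

β = 0.891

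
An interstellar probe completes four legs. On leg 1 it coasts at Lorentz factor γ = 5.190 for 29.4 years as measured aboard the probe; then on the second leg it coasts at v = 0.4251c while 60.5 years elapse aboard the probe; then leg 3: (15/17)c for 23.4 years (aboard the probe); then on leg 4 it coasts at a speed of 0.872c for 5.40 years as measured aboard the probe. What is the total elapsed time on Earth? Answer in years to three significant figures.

Δt = 280 years

Leg 1: γ = 5.190; Δt_1 = 5.190 × 29.4 = 152.6 years.
Leg 2: γ = 1/√(1 − 0.4251²) = 1/√0.8193 = 1.105; Δt_2 = 1.105 × 60.5 = 66.84 years.
Leg 3: γ = 1/√(1 − (15/17)²) = 17/8 = 2.125; Δt_3 = 2.125 × 23.4 = 49.72 years.
Leg 4: γ = 1/√(1 − 0.872²) = 1/√0.2396 = 2.043; Δt_4 = 2.043 × 5.40 = 11.03 years.
Total: 152.6 + 66.84 + 49.72 + 11.03 years.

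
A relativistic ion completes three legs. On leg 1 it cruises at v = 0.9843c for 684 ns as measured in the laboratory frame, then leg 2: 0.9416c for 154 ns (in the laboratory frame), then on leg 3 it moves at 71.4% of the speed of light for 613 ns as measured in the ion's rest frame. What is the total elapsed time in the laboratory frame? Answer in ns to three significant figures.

Leg 1: 684 ns is already measured in the laboratory frame.
Leg 2: 154 ns is already measured in the laboratory frame.
Leg 3: β = 0.714; γ = 1/√(1 − 0.714²) = 1/√0.4902 = 1.428; Δt_3 = 1.428 × 613 = 875.5 ns.
Total: 684.0 + 154.0 + 875.5 ns.

Δt = 1710 ns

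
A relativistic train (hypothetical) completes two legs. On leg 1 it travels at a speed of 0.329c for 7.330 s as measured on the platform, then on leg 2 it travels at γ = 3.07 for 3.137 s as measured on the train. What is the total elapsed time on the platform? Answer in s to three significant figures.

Δt = 17.0 s

Leg 1: 7.330 s is already measured on the platform.
Leg 2: γ = 3.07; Δt_2 = 3.070 × 3.137 = 9.631 s.
Total: 7.330 + 9.631 s.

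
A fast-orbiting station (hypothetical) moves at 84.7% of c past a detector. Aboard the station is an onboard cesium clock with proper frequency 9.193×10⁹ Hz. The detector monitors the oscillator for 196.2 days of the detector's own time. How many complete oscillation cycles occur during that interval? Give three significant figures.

N = 8.28×10¹⁶

β = 0.847; γ = 1/√(1 − 0.847²) = 1/√0.2826 = 1.881
During 196.2 days of lab time, the oscillator's proper time advances by τ = Δt/γ = 196.2/1.881 = 104.3 days = 9.011×10⁶ s.
N = f × τ = 9.193×10⁹ × 9.011×10⁶ = 8.284×10¹⁶.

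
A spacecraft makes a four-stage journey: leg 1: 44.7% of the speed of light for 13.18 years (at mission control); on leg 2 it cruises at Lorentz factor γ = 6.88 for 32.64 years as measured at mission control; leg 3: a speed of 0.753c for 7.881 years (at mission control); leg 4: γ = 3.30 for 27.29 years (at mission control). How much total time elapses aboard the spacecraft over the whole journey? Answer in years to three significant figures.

τ = 30.0 years

Leg 1: β = 0.447; γ = 1/√(1 − 0.447²) = 1/√0.8002 = 1.118; τ_1 = 13.18/1.118 = 11.79 years.
Leg 2: γ = 6.88; τ_2 = 32.64/6.880 = 4.744 years.
Leg 3: γ = 1/√(1 − 0.753²) = 1/√0.4330 = 1.520; τ_3 = 7.881/1.520 = 5.186 years.
Leg 4: γ = 3.30; τ_4 = 27.29/3.300 = 8.270 years.
Total: 11.79 + 4.744 + 5.186 + 8.270 years.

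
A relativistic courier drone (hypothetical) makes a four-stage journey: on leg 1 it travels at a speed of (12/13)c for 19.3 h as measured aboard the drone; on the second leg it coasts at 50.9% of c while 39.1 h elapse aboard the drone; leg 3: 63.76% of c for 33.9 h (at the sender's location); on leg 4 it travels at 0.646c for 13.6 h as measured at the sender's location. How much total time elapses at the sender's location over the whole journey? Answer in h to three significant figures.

Leg 1: γ = 1/√(1 − (12/13)²) = 13/5 = 2.600; Δt_1 = 2.600 × 19.3 = 50.18 h.
Leg 2: β = 0.509; γ = 1/√(1 − 0.509²) = 1/√0.7409 = 1.162; Δt_2 = 1.162 × 39.1 = 45.42 h.
Leg 3: 33.9 h is already measured at the sender's location.
Leg 4: 13.6 h is already measured at the sender's location.
Total: 50.18 + 45.42 + 33.90 + 13.60 h.

Δt = 143 h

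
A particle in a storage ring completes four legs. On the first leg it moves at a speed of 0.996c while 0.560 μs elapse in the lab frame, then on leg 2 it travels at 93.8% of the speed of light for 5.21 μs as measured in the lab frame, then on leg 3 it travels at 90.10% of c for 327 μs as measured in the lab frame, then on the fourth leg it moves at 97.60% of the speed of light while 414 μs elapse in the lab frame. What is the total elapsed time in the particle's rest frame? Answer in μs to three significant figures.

Leg 1: γ = 1/√(1 − 0.996²) = 1/√0.007984 = 11.19; τ_1 = 0.560/11.19 = 0.05004 μs.
Leg 2: β = 0.938; γ = 1/√(1 − 0.938²) = 1/√0.1202 = 2.885; τ_2 = 5.21/2.885 = 1.806 μs.
Leg 3: β = 0.9010; γ = 1/√(1 − 0.9010²) = 1/√0.1882 = 2.305; τ_3 = 327/2.305 = 141.9 μs.
Leg 4: β = 0.9760; γ = 1/√(1 − 0.9760²) = 1/√0.04742 = 4.592; τ_4 = 414/4.592 = 90.16 μs.
Total: 0.05004 + 1.806 + 141.9 + 90.16 μs.

τ = 234 μs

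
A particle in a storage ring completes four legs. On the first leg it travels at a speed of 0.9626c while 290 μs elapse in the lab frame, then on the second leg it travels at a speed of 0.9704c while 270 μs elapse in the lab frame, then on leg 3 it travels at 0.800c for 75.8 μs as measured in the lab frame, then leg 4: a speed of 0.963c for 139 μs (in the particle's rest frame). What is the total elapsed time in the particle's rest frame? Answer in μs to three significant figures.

Leg 1: γ = 1/√(1 − 0.9626²) = 1/√0.07340 = 3.691; τ_1 = 290/3.691 = 78.57 μs.
Leg 2: γ = 1/√(1 − 0.9704²) = 1/√0.05832 = 4.141; τ_2 = 270/4.141 = 65.21 μs.
Leg 3: γ = 1/√(1 − 0.800²) = 5/3 ≈ 1.667; τ_3 = 75.8/1.667 = 45.48 μs.
Leg 4: 139 μs is already measured in the particle's rest frame.
Total: 78.57 + 65.21 + 45.48 + 139.0 μs.

τ = 328 μs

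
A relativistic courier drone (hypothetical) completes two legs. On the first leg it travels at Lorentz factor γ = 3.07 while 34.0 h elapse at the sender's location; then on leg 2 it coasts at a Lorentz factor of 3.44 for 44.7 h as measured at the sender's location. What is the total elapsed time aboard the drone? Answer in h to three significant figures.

Leg 1: γ = 3.07; τ_1 = 34.0/3.070 = 11.07 h.
Leg 2: γ = 3.44; τ_2 = 44.7/3.440 = 12.99 h.
Total: 11.07 + 12.99 h.

τ = 24.1 h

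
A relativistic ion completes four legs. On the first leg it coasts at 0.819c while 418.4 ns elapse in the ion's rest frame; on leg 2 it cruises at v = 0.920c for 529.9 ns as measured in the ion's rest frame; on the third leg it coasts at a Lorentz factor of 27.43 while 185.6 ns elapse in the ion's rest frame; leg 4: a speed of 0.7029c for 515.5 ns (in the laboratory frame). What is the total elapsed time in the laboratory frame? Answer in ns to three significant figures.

Δt = 7690 ns

Leg 1: γ = 1/√(1 − 0.819²) = 1/√0.3292 = 1.743; Δt_1 = 1.743 × 418.4 = 729.2 ns.
Leg 2: γ = 1/√(1 − 0.920²) = 1/√0.1536 = 2.552; Δt_2 = 2.552 × 529.9 = 1352 ns.
Leg 3: γ = 27.43; Δt_3 = 27.43 × 185.6 = 5091 ns.
Leg 4: 515.5 ns is already measured in the laboratory frame.
Total: 729.2 + 1352 + 5091 + 515.5 ns.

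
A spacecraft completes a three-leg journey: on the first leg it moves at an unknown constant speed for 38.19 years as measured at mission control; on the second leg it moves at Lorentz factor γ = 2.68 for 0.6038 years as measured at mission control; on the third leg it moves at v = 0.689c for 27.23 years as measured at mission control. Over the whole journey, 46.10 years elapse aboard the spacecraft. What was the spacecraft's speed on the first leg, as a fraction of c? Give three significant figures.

Leg 1: speed unknown; τ_1 = 38.19/γ_1.
Leg 2: γ = 2.68; τ_2 = 0.6038/2.680 = 0.2253 years.
Leg 3: γ = 1/√(1 − 0.689²) = 1/√0.5253 = 1.380; τ_3 = 27.23/1.380 = 19.74 years.
Total proper time: τ_1 + 0.2253 + 19.74 = 46.10, so τ_1 = 46.10 − 19.96 = 26.14 years.
γ_1 = 38.19/26.14 = 1.461; β = √(1 − 1/γ²) = √0.5315.

β = 0.729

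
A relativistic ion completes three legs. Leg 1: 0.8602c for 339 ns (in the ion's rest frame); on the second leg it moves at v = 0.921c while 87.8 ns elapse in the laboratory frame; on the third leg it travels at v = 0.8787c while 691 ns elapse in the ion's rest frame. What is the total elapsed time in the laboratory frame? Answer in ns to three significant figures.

Δt = 2200 ns

Leg 1: γ = 1/√(1 − 0.8602²) = 1/√0.2601 = 1.961; Δt_1 = 1.961 × 339 = 664.8 ns.
Leg 2: 87.8 ns is already measured in the laboratory frame.
Leg 3: γ = 1/√(1 − 0.8787²) = 1/√0.2279 = 2.095; Δt_3 = 2.095 × 691 = 1448 ns.
Total: 664.8 + 87.80 + 1448 ns.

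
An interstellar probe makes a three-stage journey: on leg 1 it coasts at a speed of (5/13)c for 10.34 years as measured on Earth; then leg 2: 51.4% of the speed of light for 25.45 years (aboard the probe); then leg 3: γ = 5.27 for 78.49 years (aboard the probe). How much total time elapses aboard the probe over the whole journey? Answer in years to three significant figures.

Leg 1: γ = 1/√(1 − (5/13)²) = 13/12 ≈ 1.083; τ_1 = 10.34/1.083 = 9.545 years.
Leg 2: 25.45 years is already measured aboard the probe.
Leg 3: 78.49 years is already measured aboard the probe.
Total: 9.545 + 25.45 + 78.49 years.

τ = 113 years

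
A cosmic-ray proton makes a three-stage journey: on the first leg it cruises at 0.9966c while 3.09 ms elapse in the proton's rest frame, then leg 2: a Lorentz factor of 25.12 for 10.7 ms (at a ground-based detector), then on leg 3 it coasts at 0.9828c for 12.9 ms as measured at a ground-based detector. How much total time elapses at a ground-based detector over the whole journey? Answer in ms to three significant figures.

Δt = 61.1 ms

Leg 1: γ = 1/√(1 − 0.9966²) = 1/√0.006788 = 12.14; Δt_1 = 12.14 × 3.09 = 37.50 ms.
Leg 2: 10.7 ms is already measured at a ground-based detector.
Leg 3: 12.9 ms is already measured at a ground-based detector.
Total: 37.50 + 10.70 + 12.90 ms.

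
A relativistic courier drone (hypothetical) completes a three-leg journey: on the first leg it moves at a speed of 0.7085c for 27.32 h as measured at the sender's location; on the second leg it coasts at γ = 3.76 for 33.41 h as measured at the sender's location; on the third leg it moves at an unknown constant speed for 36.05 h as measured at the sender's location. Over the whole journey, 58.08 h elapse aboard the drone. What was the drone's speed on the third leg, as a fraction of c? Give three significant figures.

β = 0.558

Leg 1: γ = 1/√(1 − 0.7085²) = 1/√0.4980 = 1.417; τ_1 = 27.32/1.417 = 19.28 h.
Leg 2: γ = 3.76; τ_2 = 33.41/3.760 = 8.886 h.
Leg 3: speed unknown; τ_3 = 36.05/γ_3.
Total proper time: 19.28 + 8.886 + τ_3 = 58.08, so τ_3 = 58.08 − 28.17 = 29.91 h.
γ_3 = 36.05/29.91 = 1.205; β = √(1 − 1/γ²) = √0.3114.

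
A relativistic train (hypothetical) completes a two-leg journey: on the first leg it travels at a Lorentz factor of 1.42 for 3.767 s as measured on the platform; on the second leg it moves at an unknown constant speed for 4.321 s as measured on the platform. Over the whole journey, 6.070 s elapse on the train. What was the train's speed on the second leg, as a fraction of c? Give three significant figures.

β = 0.612

Leg 1: γ = 1.42; τ_1 = 3.767/1.420 = 2.653 s.
Leg 2: speed unknown; τ_2 = 4.321/γ_2.
Total proper time: 2.653 + τ_2 = 6.070, so τ_2 = 6.070 − 2.653 = 3.417 s.
γ_2 = 4.321/3.417 = 1.264; β = √(1 − 1/γ²) = √0.3746.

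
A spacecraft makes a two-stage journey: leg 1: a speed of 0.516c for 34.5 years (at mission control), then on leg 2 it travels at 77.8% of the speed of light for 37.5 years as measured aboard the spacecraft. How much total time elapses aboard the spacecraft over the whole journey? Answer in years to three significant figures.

Leg 1: γ = 1/√(1 − 0.516²) = 1/√0.7337 = 1.167; τ_1 = 34.5/1.167 = 29.55 years.
Leg 2: 37.5 years is already measured aboard the spacecraft.
Total: 29.55 + 37.50 years.

τ = 67.1 years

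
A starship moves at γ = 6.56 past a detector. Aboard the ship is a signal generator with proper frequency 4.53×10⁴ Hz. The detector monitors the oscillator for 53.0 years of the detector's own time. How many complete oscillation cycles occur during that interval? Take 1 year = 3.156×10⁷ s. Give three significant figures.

N = 1.16×10¹³

γ = 6.56
During 53.0 years of lab time, the oscillator's proper time advances by τ = Δt/γ = 53.0/6.560 = 8.079 years = 2.550×10⁸ s.
N = f × τ = 4.53×10⁴ × 2.550×10⁸ = 1.155×10¹³.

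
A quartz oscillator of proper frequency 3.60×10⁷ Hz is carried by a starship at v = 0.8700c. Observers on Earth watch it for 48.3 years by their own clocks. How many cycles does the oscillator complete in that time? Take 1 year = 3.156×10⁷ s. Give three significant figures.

γ = 1/√(1 − 0.8700²) = 1/√0.2431 = 2.028
During 48.3 years of lab time, the oscillator's proper time advances by τ = Δt/γ = 48.3/2.028 = 23.81 years = 7.516×10⁸ s.
N = f × τ = 3.60×10⁷ × 7.516×10⁸ = 2.706×10¹⁶.

N = 2.71×10¹⁶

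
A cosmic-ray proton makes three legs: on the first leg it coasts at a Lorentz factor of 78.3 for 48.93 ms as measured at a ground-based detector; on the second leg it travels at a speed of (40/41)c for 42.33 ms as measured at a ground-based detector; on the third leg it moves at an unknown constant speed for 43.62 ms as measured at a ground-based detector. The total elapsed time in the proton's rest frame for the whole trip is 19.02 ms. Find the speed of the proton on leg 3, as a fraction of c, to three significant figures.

β = 0.978

Leg 1: γ = 78.3; τ_1 = 48.93/78.30 = 0.6249 ms.
Leg 2: γ = 1/√(1 − (40/41)²) = 41/9 ≈ 4.556; τ_2 = 42.33/4.556 = 9.292 ms.
Leg 3: speed unknown; τ_3 = 43.62/γ_3.
Total proper time: 0.6249 + 9.292 + τ_3 = 19.02, so τ_3 = 19.02 − 9.917 = 9.103 ms.
γ_3 = 43.62/9.103 = 4.792; β = √(1 − 1/γ²) = √0.9564.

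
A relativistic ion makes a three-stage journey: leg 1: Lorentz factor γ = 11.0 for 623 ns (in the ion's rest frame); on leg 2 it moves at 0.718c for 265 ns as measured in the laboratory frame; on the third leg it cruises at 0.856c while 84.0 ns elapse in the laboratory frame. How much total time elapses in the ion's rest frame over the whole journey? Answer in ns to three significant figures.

Leg 1: 623 ns is already measured in the ion's rest frame.
Leg 2: γ = 1/√(1 − 0.718²) = 1/√0.4845 = 1.437; τ_2 = 265/1.437 = 184.5 ns.
Leg 3: γ = 1/√(1 − 0.856²) = 1/√0.2673 = 1.934; τ_3 = 84.0/1.934 = 43.43 ns.
Total: 623.0 + 184.5 + 43.43 ns.

τ = 851 ns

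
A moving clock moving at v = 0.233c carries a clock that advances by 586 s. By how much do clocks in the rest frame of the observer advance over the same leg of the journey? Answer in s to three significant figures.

Δt = 603 s

γ = 1/√(1 − 0.233²) = 1/√0.9457 = 1.028
The interval measured on the moving clock is the proper time (both events occur at the same place in that frame); the lab-frame interval is Δt = γτ = 1.028 × 586 s.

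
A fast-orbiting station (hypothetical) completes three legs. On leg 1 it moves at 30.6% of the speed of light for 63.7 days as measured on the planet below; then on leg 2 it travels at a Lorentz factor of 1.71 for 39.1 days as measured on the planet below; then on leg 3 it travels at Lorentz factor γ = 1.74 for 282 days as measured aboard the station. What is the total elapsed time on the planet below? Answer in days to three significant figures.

Leg 1: 63.7 days is already measured on the planet below.
Leg 2: 39.1 days is already measured on the planet below.
Leg 3: γ = 1.74; Δt_3 = 1.740 × 282 = 490.7 days.
Total: 63.70 + 39.10 + 490.7 days.

Δt = 593 days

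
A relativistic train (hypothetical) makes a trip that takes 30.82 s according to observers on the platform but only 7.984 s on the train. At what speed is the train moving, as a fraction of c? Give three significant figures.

The proper time is measured on the train (both events occur at the train's location); Δt is measured on the platform. γ = Δt/τ = 30.82/7.984 = 3.860.
β = √(1 − 1/γ²) = √(1 − 0.06711) = √0.9329

β = 0.966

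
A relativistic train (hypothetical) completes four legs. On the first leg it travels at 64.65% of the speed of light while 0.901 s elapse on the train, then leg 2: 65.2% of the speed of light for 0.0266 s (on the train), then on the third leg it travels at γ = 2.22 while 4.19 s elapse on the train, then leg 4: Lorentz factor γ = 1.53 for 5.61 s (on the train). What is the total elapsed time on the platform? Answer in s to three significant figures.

Leg 1: β = 0.6465; γ = 1/√(1 − 0.6465²) = 1/√0.5820 = 1.311; Δt_1 = 1.311 × 0.901 = 1.181 s.
Leg 2: β = 0.652; γ = 1/√(1 − 0.652²) = 1/√0.5749 = 1.319; Δt_2 = 1.319 × 0.0266 = 0.03508 s.
Leg 3: γ = 2.22; Δt_3 = 2.220 × 4.19 = 9.302 s.
Leg 4: γ = 1.53; Δt_4 = 1.530 × 5.61 = 8.583 s.
Total: 1.181 + 0.03508 + 9.302 + 8.583 s.

Δt = 19.1 s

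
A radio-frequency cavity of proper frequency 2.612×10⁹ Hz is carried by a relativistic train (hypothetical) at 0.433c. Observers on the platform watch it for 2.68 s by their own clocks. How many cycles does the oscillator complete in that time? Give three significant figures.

N = 6.31×10⁹

γ = 1/√(1 − 0.433²) = 1/√0.8125 = 1.109
During 2.68 s of lab time, the oscillator's proper time advances by τ = Δt/γ = 2.68/1.109 = 2.416 s = 2.416×10⁰ s.
N = f × τ = 2.612×10⁹ × 2.416×10⁰ = 6.310×10⁹.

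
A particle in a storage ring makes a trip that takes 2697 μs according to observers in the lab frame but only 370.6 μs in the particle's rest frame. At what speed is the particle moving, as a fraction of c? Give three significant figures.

v = 0.991c

The proper time is measured in the particle's rest frame (both events occur at the particle's location); Δt is measured in the lab frame. γ = Δt/τ = 2697/370.6 = 7.277.
β = √(1 − 1/γ²) = √(1 − 0.01888) = √0.9811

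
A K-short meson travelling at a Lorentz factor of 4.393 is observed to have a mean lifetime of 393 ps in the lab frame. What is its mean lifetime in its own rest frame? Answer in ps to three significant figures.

γ = 4.393
The lab-frame lifetime is the dilated interval; the proper lifetime is τ₀ = Δt/γ = 393/4.393 ps.

τ₀ = 89.5 ps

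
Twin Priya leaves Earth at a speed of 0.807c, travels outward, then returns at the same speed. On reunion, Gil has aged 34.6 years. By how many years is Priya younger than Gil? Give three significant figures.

γ = 1/√(1 − 0.807²) = 1/√0.3488 = 1.693
Priya's elapsed proper time: τ = 34.6/1.693 = 20.43 years.
Age gap = Δt − τ = 34.6 − 20.43 years.

Δt − τ = 14.2 years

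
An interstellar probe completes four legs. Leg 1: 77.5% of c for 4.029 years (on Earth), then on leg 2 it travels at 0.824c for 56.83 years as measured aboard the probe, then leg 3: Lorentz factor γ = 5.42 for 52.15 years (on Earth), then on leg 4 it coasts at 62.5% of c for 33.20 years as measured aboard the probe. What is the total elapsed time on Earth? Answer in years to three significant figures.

Δt = 199 years

Leg 1: 4.029 years is already measured on Earth.
Leg 2: γ = 1/√(1 − 0.824²) = 1/√0.3210 = 1.765; Δt_2 = 1.765 × 56.83 = 100.3 years.
Leg 3: 52.15 years is already measured on Earth.
Leg 4: β = 0.625; γ = 1/√(1 − 0.625²) = 1/√0.6094 = 1.281; Δt_4 = 1.281 × 33.20 = 42.53 years.
Total: 4.029 + 100.3 + 52.15 + 42.53 years.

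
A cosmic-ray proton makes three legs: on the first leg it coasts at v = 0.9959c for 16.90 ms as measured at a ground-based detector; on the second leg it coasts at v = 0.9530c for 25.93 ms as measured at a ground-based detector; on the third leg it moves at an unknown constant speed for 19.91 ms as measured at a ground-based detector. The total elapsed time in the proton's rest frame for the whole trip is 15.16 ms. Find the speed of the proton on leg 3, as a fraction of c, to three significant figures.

Leg 1: γ = 1/√(1 − 0.9959²) = 1/√0.008183 = 11.05; τ_1 = 16.90/11.05 = 1.529 ms.
Leg 2: γ = 1/√(1 − 0.9530²) = 1/√0.09179 = 3.301; τ_2 = 25.93/3.301 = 7.856 ms.
Leg 3: speed unknown; τ_3 = 19.91/γ_3.
Total proper time: 1.529 + 7.856 + τ_3 = 15.16, so τ_3 = 15.16 − 9.385 = 5.775 ms.
γ_3 = 19.91/5.775 = 3.448; β = √(1 − 1/γ²) = √0.9159.

β = 0.957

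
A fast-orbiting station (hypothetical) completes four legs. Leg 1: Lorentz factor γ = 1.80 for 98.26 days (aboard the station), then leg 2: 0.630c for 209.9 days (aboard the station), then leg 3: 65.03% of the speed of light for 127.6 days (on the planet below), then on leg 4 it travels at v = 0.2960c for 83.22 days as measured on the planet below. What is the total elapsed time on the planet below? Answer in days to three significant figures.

Leg 1: γ = 1.80; Δt_1 = 1.800 × 98.26 = 176.9 days.
Leg 2: γ = 1/√(1 − 0.630²) = 1/√0.6031 = 1.288; Δt_2 = 1.288 × 209.9 = 270.3 days.
Leg 3: 127.6 days is already measured on the planet below.
Leg 4: 83.22 days is already measured on the planet below.
Total: 176.9 + 270.3 + 127.6 + 83.22 days.

Δt = 658 days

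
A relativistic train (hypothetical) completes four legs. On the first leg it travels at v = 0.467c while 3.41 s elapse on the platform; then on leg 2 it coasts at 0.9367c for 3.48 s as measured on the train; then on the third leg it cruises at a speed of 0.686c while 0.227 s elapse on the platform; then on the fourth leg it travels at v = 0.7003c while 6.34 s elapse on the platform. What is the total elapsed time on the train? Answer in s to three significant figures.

Leg 1: γ = 1/√(1 − 0.467²) = 1/√0.7819 = 1.131; τ_1 = 3.41/1.131 = 3.015 s.
Leg 2: 3.48 s is already measured on the train.
Leg 3: γ = 1/√(1 − 0.686²) = 1/√0.5294 = 1.374; τ_3 = 0.227/1.374 = 0.1652 s.
Leg 4: γ = 1/√(1 − 0.7003²) = 1/√0.5096 = 1.401; τ_4 = 6.34/1.401 = 4.526 s.
Total: 3.015 + 3.480 + 0.1652 + 4.526 s.

τ = 11.2 s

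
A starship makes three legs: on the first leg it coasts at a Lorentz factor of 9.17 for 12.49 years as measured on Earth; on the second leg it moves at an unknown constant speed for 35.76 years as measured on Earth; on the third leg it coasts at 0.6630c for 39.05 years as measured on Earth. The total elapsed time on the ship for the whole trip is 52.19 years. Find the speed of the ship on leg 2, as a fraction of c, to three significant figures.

Leg 1: γ = 9.17; τ_1 = 12.49/9.170 = 1.362 years.
Leg 2: speed unknown; τ_2 = 35.76/γ_2.
Leg 3: γ = 1/√(1 − 0.6630²) = 1/√0.5604 = 1.336; τ_3 = 39.05/1.336 = 29.23 years.
Total proper time: 1.362 + τ_2 + 29.23 = 52.19, so τ_2 = 52.19 − 30.60 = 21.59 years.
γ_2 = 35.76/21.59 = 1.656; β = √(1 − 1/γ²) = √0.6353.

β = 0.797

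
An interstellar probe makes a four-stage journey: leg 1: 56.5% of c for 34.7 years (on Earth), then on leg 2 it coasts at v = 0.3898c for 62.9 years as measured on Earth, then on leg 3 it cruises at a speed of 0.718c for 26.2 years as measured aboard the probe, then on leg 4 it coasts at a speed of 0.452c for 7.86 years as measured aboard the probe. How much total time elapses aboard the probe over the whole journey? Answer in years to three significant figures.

Leg 1: β = 0.565; γ = 1/√(1 − 0.565²) = 1/√0.6808 = 1.212; τ_1 = 34.7/1.212 = 28.63 years.
Leg 2: γ = 1/√(1 − 0.3898²) = 1/√0.8481 = 1.086; τ_2 = 62.9/1.086 = 57.92 years.
Leg 3: 26.2 years is already measured aboard the probe.
Leg 4: 7.86 years is already measured aboard the probe.
Total: 28.63 + 57.92 + 26.20 + 7.860 years.

τ = 121 years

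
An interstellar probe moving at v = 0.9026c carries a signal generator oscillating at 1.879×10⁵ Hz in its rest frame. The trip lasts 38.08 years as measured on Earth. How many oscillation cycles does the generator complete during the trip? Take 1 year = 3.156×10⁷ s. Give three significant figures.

N = 9.72×10¹³

γ = 1/√(1 − 0.9026²) = 1/√0.1853 = 2.323
The oscillator's own cycle count is N = f × τ where τ is the proper time aboard the probe. τ = Δt/γ = 38.08/2.323 = 16.39 years = 5.174×10⁸ s.
N = 1.879×10⁵ × 5.174×10⁸ = 9.721×10¹³.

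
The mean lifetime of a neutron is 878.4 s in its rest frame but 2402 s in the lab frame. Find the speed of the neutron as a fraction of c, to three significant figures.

γ = Δt/τ₀ = 2402/878.4 = 2.735
β = √(1 − 1/γ²) = √(1 − 0.1337) = √0.8663

v = 0.931c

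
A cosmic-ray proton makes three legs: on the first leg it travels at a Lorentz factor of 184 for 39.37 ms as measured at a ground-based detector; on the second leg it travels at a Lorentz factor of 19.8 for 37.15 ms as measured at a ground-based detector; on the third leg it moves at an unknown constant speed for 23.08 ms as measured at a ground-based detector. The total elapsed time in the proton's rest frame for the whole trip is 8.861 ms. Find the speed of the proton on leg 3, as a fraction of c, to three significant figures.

Leg 1: γ = 184; τ_1 = 39.37/184.0 = 0.2140 ms.
Leg 2: γ = 19.8; τ_2 = 37.15/19.80 = 1.876 ms.
Leg 3: speed unknown; τ_3 = 23.08/γ_3.
Total proper time: 0.2140 + 1.876 + τ_3 = 8.861, so τ_3 = 8.861 − 2.090 = 6.771 ms.
γ_3 = 23.08/6.771 = 3.409; β = √(1 − 1/γ²) = √0.9139.

β = 0.956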